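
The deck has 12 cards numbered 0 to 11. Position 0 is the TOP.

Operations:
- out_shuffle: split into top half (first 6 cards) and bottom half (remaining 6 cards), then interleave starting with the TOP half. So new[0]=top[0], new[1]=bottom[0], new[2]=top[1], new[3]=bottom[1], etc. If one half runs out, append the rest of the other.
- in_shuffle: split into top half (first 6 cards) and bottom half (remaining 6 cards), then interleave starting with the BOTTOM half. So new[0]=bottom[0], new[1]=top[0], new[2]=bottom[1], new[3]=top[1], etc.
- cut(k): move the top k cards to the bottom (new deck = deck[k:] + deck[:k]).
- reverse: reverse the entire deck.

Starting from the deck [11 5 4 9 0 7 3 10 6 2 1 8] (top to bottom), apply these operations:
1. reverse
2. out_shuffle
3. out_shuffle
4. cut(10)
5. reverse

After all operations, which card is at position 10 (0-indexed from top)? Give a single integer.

After op 1 (reverse): [8 1 2 6 10 3 7 0 9 4 5 11]
After op 2 (out_shuffle): [8 7 1 0 2 9 6 4 10 5 3 11]
After op 3 (out_shuffle): [8 6 7 4 1 10 0 5 2 3 9 11]
After op 4 (cut(10)): [9 11 8 6 7 4 1 10 0 5 2 3]
After op 5 (reverse): [3 2 5 0 10 1 4 7 6 8 11 9]
Position 10: card 11.

Answer: 11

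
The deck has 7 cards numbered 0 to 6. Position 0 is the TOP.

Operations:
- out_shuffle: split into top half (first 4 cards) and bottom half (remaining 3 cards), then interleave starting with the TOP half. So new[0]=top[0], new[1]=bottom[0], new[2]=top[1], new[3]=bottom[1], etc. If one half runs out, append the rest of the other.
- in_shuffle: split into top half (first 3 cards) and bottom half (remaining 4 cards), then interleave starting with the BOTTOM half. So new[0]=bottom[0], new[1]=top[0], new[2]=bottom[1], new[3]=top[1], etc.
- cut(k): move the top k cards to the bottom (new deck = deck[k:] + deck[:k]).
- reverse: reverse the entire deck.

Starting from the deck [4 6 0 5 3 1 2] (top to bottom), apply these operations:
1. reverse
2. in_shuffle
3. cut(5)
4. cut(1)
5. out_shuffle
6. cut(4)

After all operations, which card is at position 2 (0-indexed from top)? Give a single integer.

After op 1 (reverse): [2 1 3 5 0 6 4]
After op 2 (in_shuffle): [5 2 0 1 6 3 4]
After op 3 (cut(5)): [3 4 5 2 0 1 6]
After op 4 (cut(1)): [4 5 2 0 1 6 3]
After op 5 (out_shuffle): [4 1 5 6 2 3 0]
After op 6 (cut(4)): [2 3 0 4 1 5 6]
Position 2: card 0.

Answer: 0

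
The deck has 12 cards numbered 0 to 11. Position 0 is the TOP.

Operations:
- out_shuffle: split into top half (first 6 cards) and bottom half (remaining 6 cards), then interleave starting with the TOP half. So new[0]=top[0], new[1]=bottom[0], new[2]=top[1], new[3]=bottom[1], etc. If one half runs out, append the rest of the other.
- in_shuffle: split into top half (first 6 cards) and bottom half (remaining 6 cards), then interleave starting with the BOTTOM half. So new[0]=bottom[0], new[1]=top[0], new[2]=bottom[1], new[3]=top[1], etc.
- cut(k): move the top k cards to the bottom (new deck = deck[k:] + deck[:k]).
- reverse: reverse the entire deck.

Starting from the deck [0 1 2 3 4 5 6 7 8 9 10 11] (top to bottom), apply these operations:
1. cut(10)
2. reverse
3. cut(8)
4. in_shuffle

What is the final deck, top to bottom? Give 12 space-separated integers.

Answer: 7 1 6 0 5 11 4 10 3 9 2 8

Derivation:
After op 1 (cut(10)): [10 11 0 1 2 3 4 5 6 7 8 9]
After op 2 (reverse): [9 8 7 6 5 4 3 2 1 0 11 10]
After op 3 (cut(8)): [1 0 11 10 9 8 7 6 5 4 3 2]
After op 4 (in_shuffle): [7 1 6 0 5 11 4 10 3 9 2 8]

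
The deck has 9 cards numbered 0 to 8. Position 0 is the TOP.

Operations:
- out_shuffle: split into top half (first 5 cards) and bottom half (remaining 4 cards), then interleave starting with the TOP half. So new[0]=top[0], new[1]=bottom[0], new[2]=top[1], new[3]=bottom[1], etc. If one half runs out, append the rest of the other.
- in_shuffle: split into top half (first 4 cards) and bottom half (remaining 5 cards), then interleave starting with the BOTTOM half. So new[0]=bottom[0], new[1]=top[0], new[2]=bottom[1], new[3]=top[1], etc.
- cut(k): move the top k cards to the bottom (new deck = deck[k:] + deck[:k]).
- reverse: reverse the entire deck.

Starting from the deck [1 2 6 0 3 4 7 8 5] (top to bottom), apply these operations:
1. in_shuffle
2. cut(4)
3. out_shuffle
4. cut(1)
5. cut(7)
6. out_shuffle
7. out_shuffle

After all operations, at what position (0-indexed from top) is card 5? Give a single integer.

After op 1 (in_shuffle): [3 1 4 2 7 6 8 0 5]
After op 2 (cut(4)): [7 6 8 0 5 3 1 4 2]
After op 3 (out_shuffle): [7 3 6 1 8 4 0 2 5]
After op 4 (cut(1)): [3 6 1 8 4 0 2 5 7]
After op 5 (cut(7)): [5 7 3 6 1 8 4 0 2]
After op 6 (out_shuffle): [5 8 7 4 3 0 6 2 1]
After op 7 (out_shuffle): [5 0 8 6 7 2 4 1 3]
Card 5 is at position 0.

Answer: 0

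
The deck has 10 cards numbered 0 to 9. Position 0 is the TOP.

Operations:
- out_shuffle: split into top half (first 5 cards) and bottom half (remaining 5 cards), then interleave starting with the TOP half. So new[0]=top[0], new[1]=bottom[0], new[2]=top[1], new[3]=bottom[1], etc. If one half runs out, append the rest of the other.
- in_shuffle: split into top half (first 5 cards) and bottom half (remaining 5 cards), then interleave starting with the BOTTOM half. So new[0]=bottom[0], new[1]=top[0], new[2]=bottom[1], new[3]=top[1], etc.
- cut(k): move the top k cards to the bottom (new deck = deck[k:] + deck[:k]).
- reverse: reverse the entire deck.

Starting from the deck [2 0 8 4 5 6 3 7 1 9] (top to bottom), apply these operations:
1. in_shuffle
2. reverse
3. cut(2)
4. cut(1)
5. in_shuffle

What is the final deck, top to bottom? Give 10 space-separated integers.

After op 1 (in_shuffle): [6 2 3 0 7 8 1 4 9 5]
After op 2 (reverse): [5 9 4 1 8 7 0 3 2 6]
After op 3 (cut(2)): [4 1 8 7 0 3 2 6 5 9]
After op 4 (cut(1)): [1 8 7 0 3 2 6 5 9 4]
After op 5 (in_shuffle): [2 1 6 8 5 7 9 0 4 3]

Answer: 2 1 6 8 5 7 9 0 4 3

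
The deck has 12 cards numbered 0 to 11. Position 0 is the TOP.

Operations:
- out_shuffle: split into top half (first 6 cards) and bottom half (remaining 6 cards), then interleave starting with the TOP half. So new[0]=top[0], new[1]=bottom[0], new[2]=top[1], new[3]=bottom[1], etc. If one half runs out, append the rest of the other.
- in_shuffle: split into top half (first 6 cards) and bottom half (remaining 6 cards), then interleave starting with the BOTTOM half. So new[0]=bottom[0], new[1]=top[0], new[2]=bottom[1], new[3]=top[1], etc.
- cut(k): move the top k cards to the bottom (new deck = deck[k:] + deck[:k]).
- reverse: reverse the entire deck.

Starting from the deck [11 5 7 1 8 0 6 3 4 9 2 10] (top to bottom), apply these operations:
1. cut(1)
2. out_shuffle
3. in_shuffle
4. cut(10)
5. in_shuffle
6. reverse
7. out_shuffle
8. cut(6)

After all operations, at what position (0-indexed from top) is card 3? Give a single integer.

Answer: 6

Derivation:
After op 1 (cut(1)): [5 7 1 8 0 6 3 4 9 2 10 11]
After op 2 (out_shuffle): [5 3 7 4 1 9 8 2 0 10 6 11]
After op 3 (in_shuffle): [8 5 2 3 0 7 10 4 6 1 11 9]
After op 4 (cut(10)): [11 9 8 5 2 3 0 7 10 4 6 1]
After op 5 (in_shuffle): [0 11 7 9 10 8 4 5 6 2 1 3]
After op 6 (reverse): [3 1 2 6 5 4 8 10 9 7 11 0]
After op 7 (out_shuffle): [3 8 1 10 2 9 6 7 5 11 4 0]
After op 8 (cut(6)): [6 7 5 11 4 0 3 8 1 10 2 9]
Card 3 is at position 6.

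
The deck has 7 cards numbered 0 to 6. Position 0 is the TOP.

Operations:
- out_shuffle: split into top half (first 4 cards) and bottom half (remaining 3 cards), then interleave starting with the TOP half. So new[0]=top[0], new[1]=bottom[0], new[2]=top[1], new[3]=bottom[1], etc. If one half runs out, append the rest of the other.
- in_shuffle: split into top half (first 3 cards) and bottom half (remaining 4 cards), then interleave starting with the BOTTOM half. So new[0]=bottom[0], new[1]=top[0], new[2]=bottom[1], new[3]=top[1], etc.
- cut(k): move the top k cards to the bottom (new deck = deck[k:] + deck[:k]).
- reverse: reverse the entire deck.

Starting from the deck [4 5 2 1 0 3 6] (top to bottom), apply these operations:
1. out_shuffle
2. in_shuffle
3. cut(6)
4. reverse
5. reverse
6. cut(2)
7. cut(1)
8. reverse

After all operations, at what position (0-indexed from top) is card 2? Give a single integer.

Answer: 6

Derivation:
After op 1 (out_shuffle): [4 0 5 3 2 6 1]
After op 2 (in_shuffle): [3 4 2 0 6 5 1]
After op 3 (cut(6)): [1 3 4 2 0 6 5]
After op 4 (reverse): [5 6 0 2 4 3 1]
After op 5 (reverse): [1 3 4 2 0 6 5]
After op 6 (cut(2)): [4 2 0 6 5 1 3]
After op 7 (cut(1)): [2 0 6 5 1 3 4]
After op 8 (reverse): [4 3 1 5 6 0 2]
Card 2 is at position 6.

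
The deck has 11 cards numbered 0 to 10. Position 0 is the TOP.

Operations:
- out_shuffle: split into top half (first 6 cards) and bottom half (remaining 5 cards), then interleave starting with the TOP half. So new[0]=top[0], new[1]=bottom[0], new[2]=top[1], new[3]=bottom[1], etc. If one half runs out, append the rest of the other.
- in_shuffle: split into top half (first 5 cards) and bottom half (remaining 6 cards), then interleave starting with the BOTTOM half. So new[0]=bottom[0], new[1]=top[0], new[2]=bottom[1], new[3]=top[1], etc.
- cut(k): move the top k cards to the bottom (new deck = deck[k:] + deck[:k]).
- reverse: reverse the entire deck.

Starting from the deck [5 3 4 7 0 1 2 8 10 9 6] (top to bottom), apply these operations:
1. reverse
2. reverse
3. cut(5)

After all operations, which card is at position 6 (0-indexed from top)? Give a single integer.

Answer: 5

Derivation:
After op 1 (reverse): [6 9 10 8 2 1 0 7 4 3 5]
After op 2 (reverse): [5 3 4 7 0 1 2 8 10 9 6]
After op 3 (cut(5)): [1 2 8 10 9 6 5 3 4 7 0]
Position 6: card 5.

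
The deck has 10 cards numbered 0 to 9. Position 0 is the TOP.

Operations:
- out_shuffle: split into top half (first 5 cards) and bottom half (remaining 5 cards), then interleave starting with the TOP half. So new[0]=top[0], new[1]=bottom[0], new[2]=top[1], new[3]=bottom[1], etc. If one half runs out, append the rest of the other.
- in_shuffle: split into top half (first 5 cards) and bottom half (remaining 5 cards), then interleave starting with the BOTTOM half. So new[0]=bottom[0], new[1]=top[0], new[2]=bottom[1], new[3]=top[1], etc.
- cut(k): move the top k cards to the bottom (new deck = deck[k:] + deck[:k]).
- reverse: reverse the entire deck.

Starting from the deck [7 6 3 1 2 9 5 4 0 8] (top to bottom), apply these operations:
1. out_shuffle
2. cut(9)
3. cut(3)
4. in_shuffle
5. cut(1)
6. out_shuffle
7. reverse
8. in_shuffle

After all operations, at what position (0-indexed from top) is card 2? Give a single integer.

After op 1 (out_shuffle): [7 9 6 5 3 4 1 0 2 8]
After op 2 (cut(9)): [8 7 9 6 5 3 4 1 0 2]
After op 3 (cut(3)): [6 5 3 4 1 0 2 8 7 9]
After op 4 (in_shuffle): [0 6 2 5 8 3 7 4 9 1]
After op 5 (cut(1)): [6 2 5 8 3 7 4 9 1 0]
After op 6 (out_shuffle): [6 7 2 4 5 9 8 1 3 0]
After op 7 (reverse): [0 3 1 8 9 5 4 2 7 6]
After op 8 (in_shuffle): [5 0 4 3 2 1 7 8 6 9]
Card 2 is at position 4.

Answer: 4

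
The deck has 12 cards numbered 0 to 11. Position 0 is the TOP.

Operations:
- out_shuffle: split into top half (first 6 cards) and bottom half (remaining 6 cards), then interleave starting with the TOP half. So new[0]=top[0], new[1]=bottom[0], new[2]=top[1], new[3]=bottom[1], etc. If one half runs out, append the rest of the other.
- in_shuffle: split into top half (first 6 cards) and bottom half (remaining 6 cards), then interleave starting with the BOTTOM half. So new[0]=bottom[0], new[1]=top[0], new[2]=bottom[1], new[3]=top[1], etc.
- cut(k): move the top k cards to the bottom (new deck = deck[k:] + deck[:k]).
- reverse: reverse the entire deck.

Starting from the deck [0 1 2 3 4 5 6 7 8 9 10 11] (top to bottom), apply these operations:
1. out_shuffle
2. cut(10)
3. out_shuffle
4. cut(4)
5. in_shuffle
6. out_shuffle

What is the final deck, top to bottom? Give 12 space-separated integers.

After op 1 (out_shuffle): [0 6 1 7 2 8 3 9 4 10 5 11]
After op 2 (cut(10)): [5 11 0 6 1 7 2 8 3 9 4 10]
After op 3 (out_shuffle): [5 2 11 8 0 3 6 9 1 4 7 10]
After op 4 (cut(4)): [0 3 6 9 1 4 7 10 5 2 11 8]
After op 5 (in_shuffle): [7 0 10 3 5 6 2 9 11 1 8 4]
After op 6 (out_shuffle): [7 2 0 9 10 11 3 1 5 8 6 4]

Answer: 7 2 0 9 10 11 3 1 5 8 6 4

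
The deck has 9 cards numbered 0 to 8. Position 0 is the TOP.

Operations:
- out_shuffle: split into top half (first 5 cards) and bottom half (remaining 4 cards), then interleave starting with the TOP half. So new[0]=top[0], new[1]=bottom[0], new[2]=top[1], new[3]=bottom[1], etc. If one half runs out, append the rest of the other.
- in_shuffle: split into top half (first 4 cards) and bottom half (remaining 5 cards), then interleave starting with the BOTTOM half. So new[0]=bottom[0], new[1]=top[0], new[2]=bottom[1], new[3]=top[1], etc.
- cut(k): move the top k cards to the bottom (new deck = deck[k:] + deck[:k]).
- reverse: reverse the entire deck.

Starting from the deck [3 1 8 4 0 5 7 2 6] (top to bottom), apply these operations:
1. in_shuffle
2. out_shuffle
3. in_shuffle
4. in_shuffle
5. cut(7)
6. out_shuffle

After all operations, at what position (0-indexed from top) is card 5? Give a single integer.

After op 1 (in_shuffle): [0 3 5 1 7 8 2 4 6]
After op 2 (out_shuffle): [0 8 3 2 5 4 1 6 7]
After op 3 (in_shuffle): [5 0 4 8 1 3 6 2 7]
After op 4 (in_shuffle): [1 5 3 0 6 4 2 8 7]
After op 5 (cut(7)): [8 7 1 5 3 0 6 4 2]
After op 6 (out_shuffle): [8 0 7 6 1 4 5 2 3]
Card 5 is at position 6.

Answer: 6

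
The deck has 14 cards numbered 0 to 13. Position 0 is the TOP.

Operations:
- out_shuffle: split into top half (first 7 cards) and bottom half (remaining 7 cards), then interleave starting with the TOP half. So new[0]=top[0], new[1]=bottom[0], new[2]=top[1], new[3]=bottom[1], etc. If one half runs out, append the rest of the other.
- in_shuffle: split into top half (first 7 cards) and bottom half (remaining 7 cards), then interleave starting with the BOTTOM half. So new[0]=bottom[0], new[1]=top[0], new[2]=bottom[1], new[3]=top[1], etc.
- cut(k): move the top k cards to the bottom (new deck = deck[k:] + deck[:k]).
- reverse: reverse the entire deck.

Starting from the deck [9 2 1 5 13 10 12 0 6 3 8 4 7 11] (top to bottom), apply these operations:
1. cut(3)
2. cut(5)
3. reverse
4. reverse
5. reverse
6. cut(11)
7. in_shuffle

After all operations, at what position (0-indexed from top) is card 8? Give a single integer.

Answer: 1

Derivation:
After op 1 (cut(3)): [5 13 10 12 0 6 3 8 4 7 11 9 2 1]
After op 2 (cut(5)): [6 3 8 4 7 11 9 2 1 5 13 10 12 0]
After op 3 (reverse): [0 12 10 13 5 1 2 9 11 7 4 8 3 6]
After op 4 (reverse): [6 3 8 4 7 11 9 2 1 5 13 10 12 0]
After op 5 (reverse): [0 12 10 13 5 1 2 9 11 7 4 8 3 6]
After op 6 (cut(11)): [8 3 6 0 12 10 13 5 1 2 9 11 7 4]
After op 7 (in_shuffle): [5 8 1 3 2 6 9 0 11 12 7 10 4 13]
Card 8 is at position 1.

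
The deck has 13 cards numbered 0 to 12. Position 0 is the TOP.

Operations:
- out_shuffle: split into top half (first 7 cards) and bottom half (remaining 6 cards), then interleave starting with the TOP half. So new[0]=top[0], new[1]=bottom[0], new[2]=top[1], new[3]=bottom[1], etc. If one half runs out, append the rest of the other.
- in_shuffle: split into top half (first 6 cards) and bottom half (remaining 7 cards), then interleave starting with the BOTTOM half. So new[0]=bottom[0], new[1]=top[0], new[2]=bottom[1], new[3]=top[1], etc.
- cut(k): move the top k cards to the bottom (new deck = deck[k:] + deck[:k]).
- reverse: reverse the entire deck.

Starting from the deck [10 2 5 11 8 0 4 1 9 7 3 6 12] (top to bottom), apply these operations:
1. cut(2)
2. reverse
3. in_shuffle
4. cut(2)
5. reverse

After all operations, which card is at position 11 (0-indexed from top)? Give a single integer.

Answer: 10

Derivation:
After op 1 (cut(2)): [5 11 8 0 4 1 9 7 3 6 12 10 2]
After op 2 (reverse): [2 10 12 6 3 7 9 1 4 0 8 11 5]
After op 3 (in_shuffle): [9 2 1 10 4 12 0 6 8 3 11 7 5]
After op 4 (cut(2)): [1 10 4 12 0 6 8 3 11 7 5 9 2]
After op 5 (reverse): [2 9 5 7 11 3 8 6 0 12 4 10 1]
Position 11: card 10.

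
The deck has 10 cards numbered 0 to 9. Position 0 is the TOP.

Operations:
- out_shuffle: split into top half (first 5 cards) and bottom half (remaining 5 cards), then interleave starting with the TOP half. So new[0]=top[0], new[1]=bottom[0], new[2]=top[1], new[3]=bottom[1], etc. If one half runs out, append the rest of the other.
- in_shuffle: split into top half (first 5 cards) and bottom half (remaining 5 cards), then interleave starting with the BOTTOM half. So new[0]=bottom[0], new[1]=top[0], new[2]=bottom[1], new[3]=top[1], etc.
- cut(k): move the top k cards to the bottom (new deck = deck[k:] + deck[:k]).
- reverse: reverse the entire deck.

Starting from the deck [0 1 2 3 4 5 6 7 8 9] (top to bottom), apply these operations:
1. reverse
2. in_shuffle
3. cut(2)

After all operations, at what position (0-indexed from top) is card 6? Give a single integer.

After op 1 (reverse): [9 8 7 6 5 4 3 2 1 0]
After op 2 (in_shuffle): [4 9 3 8 2 7 1 6 0 5]
After op 3 (cut(2)): [3 8 2 7 1 6 0 5 4 9]
Card 6 is at position 5.

Answer: 5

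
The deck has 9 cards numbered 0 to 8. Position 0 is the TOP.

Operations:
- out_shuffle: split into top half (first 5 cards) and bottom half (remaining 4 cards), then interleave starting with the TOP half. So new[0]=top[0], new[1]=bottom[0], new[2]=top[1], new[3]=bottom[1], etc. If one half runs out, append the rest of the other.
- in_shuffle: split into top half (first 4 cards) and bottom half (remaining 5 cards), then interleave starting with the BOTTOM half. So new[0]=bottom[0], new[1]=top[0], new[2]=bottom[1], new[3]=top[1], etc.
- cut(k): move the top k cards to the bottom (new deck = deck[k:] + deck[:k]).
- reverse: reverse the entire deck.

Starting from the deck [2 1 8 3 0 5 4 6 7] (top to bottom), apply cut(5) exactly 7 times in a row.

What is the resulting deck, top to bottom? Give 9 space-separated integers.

Answer: 7 2 1 8 3 0 5 4 6

Derivation:
After op 1 (cut(5)): [5 4 6 7 2 1 8 3 0]
After op 2 (cut(5)): [1 8 3 0 5 4 6 7 2]
After op 3 (cut(5)): [4 6 7 2 1 8 3 0 5]
After op 4 (cut(5)): [8 3 0 5 4 6 7 2 1]
After op 5 (cut(5)): [6 7 2 1 8 3 0 5 4]
After op 6 (cut(5)): [3 0 5 4 6 7 2 1 8]
After op 7 (cut(5)): [7 2 1 8 3 0 5 4 6]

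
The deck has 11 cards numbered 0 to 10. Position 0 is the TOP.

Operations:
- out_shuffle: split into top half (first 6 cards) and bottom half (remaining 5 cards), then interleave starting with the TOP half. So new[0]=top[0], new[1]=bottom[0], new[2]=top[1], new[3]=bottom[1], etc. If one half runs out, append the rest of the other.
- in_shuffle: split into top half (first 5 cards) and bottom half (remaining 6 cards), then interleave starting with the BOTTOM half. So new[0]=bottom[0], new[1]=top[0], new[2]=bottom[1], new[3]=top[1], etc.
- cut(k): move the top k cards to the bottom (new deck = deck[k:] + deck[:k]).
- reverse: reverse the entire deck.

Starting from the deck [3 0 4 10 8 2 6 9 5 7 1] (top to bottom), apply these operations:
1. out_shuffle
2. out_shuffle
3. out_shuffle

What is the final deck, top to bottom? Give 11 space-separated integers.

After op 1 (out_shuffle): [3 6 0 9 4 5 10 7 8 1 2]
After op 2 (out_shuffle): [3 10 6 7 0 8 9 1 4 2 5]
After op 3 (out_shuffle): [3 9 10 1 6 4 7 2 0 5 8]

Answer: 3 9 10 1 6 4 7 2 0 5 8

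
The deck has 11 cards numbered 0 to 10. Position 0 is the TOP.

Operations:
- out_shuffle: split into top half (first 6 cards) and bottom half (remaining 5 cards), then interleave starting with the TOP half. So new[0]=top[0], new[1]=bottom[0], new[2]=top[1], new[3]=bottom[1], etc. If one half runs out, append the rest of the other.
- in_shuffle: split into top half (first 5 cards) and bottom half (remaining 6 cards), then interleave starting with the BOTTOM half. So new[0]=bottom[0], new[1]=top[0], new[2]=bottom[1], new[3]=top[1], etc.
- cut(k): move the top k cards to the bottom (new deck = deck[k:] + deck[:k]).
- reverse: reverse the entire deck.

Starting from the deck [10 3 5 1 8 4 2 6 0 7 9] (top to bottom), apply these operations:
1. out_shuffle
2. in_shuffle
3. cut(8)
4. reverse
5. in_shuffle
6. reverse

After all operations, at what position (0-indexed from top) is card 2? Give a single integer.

After op 1 (out_shuffle): [10 2 3 6 5 0 1 7 8 9 4]
After op 2 (in_shuffle): [0 10 1 2 7 3 8 6 9 5 4]
After op 3 (cut(8)): [9 5 4 0 10 1 2 7 3 8 6]
After op 4 (reverse): [6 8 3 7 2 1 10 0 4 5 9]
After op 5 (in_shuffle): [1 6 10 8 0 3 4 7 5 2 9]
After op 6 (reverse): [9 2 5 7 4 3 0 8 10 6 1]
Card 2 is at position 1.

Answer: 1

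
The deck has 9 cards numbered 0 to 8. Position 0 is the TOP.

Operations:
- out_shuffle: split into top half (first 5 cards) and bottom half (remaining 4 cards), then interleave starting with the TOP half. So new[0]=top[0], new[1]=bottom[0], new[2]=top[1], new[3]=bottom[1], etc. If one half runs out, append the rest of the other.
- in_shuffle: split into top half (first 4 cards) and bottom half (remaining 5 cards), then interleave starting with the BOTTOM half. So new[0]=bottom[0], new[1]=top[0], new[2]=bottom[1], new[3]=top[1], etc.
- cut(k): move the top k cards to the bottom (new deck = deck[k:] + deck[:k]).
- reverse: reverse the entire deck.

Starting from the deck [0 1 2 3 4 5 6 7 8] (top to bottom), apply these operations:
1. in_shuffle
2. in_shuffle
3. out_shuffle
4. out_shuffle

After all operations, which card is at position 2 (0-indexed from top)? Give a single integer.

Answer: 5

Derivation:
After op 1 (in_shuffle): [4 0 5 1 6 2 7 3 8]
After op 2 (in_shuffle): [6 4 2 0 7 5 3 1 8]
After op 3 (out_shuffle): [6 5 4 3 2 1 0 8 7]
After op 4 (out_shuffle): [6 1 5 0 4 8 3 7 2]
Position 2: card 5.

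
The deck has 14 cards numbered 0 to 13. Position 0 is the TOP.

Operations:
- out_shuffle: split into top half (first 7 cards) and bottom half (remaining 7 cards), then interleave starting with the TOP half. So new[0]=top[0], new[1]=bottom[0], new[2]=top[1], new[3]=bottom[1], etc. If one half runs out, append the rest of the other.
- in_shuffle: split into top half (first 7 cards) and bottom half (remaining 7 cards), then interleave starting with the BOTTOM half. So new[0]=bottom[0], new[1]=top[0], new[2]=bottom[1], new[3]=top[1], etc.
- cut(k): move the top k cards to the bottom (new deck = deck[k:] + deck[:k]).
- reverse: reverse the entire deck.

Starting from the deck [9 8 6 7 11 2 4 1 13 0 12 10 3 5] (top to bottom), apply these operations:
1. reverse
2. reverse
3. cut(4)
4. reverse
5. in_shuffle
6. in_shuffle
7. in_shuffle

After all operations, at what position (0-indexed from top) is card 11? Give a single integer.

After op 1 (reverse): [5 3 10 12 0 13 1 4 2 11 7 6 8 9]
After op 2 (reverse): [9 8 6 7 11 2 4 1 13 0 12 10 3 5]
After op 3 (cut(4)): [11 2 4 1 13 0 12 10 3 5 9 8 6 7]
After op 4 (reverse): [7 6 8 9 5 3 10 12 0 13 1 4 2 11]
After op 5 (in_shuffle): [12 7 0 6 13 8 1 9 4 5 2 3 11 10]
After op 6 (in_shuffle): [9 12 4 7 5 0 2 6 3 13 11 8 10 1]
After op 7 (in_shuffle): [6 9 3 12 13 4 11 7 8 5 10 0 1 2]
Card 11 is at position 6.

Answer: 6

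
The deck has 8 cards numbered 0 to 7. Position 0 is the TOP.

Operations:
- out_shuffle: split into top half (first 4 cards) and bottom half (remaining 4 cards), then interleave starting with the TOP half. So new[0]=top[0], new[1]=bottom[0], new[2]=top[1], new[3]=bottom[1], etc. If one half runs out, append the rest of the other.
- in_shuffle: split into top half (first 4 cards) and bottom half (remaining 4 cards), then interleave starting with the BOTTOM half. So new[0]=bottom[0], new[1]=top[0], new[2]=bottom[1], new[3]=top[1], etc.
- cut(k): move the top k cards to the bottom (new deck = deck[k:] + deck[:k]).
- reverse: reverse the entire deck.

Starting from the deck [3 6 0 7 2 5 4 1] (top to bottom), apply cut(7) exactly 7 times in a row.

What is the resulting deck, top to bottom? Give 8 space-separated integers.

Answer: 6 0 7 2 5 4 1 3

Derivation:
After op 1 (cut(7)): [1 3 6 0 7 2 5 4]
After op 2 (cut(7)): [4 1 3 6 0 7 2 5]
After op 3 (cut(7)): [5 4 1 3 6 0 7 2]
After op 4 (cut(7)): [2 5 4 1 3 6 0 7]
After op 5 (cut(7)): [7 2 5 4 1 3 6 0]
After op 6 (cut(7)): [0 7 2 5 4 1 3 6]
After op 7 (cut(7)): [6 0 7 2 5 4 1 3]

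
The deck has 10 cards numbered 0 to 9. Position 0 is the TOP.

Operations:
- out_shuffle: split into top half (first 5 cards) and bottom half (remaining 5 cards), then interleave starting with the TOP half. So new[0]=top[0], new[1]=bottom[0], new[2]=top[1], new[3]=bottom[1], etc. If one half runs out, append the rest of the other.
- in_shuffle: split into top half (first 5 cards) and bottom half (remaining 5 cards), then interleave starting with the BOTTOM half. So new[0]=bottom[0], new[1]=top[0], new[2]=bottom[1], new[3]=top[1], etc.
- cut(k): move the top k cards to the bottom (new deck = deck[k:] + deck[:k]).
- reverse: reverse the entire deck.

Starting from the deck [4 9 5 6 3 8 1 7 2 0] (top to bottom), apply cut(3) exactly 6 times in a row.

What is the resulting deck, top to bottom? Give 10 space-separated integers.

After op 1 (cut(3)): [6 3 8 1 7 2 0 4 9 5]
After op 2 (cut(3)): [1 7 2 0 4 9 5 6 3 8]
After op 3 (cut(3)): [0 4 9 5 6 3 8 1 7 2]
After op 4 (cut(3)): [5 6 3 8 1 7 2 0 4 9]
After op 5 (cut(3)): [8 1 7 2 0 4 9 5 6 3]
After op 6 (cut(3)): [2 0 4 9 5 6 3 8 1 7]

Answer: 2 0 4 9 5 6 3 8 1 7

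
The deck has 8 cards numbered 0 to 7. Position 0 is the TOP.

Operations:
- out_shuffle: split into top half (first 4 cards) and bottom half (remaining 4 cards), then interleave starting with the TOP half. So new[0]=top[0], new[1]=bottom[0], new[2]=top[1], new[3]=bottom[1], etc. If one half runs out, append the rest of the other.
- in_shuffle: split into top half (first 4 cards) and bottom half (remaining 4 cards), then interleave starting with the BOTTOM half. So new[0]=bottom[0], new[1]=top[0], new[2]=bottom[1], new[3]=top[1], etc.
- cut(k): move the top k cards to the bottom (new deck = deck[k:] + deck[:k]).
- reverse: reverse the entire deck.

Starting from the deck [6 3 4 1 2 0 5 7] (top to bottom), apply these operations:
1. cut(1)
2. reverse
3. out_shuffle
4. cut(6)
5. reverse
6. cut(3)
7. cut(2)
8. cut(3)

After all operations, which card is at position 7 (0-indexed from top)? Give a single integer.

Answer: 0

Derivation:
After op 1 (cut(1)): [3 4 1 2 0 5 7 6]
After op 2 (reverse): [6 7 5 0 2 1 4 3]
After op 3 (out_shuffle): [6 2 7 1 5 4 0 3]
After op 4 (cut(6)): [0 3 6 2 7 1 5 4]
After op 5 (reverse): [4 5 1 7 2 6 3 0]
After op 6 (cut(3)): [7 2 6 3 0 4 5 1]
After op 7 (cut(2)): [6 3 0 4 5 1 7 2]
After op 8 (cut(3)): [4 5 1 7 2 6 3 0]
Position 7: card 0.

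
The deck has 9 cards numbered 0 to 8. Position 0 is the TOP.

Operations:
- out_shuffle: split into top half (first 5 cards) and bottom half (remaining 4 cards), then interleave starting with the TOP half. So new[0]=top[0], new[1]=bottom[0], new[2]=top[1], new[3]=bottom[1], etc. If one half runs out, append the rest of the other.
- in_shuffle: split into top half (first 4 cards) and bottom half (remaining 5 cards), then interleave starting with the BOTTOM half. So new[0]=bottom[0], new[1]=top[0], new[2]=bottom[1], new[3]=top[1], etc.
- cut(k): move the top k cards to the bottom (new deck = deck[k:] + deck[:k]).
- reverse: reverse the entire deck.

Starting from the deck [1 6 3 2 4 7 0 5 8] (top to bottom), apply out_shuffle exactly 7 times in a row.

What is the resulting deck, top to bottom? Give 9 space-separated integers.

After op 1 (out_shuffle): [1 7 6 0 3 5 2 8 4]
After op 2 (out_shuffle): [1 5 7 2 6 8 0 4 3]
After op 3 (out_shuffle): [1 8 5 0 7 4 2 3 6]
After op 4 (out_shuffle): [1 4 8 2 5 3 0 6 7]
After op 5 (out_shuffle): [1 3 4 0 8 6 2 7 5]
After op 6 (out_shuffle): [1 6 3 2 4 7 0 5 8]
After op 7 (out_shuffle): [1 7 6 0 3 5 2 8 4]

Answer: 1 7 6 0 3 5 2 8 4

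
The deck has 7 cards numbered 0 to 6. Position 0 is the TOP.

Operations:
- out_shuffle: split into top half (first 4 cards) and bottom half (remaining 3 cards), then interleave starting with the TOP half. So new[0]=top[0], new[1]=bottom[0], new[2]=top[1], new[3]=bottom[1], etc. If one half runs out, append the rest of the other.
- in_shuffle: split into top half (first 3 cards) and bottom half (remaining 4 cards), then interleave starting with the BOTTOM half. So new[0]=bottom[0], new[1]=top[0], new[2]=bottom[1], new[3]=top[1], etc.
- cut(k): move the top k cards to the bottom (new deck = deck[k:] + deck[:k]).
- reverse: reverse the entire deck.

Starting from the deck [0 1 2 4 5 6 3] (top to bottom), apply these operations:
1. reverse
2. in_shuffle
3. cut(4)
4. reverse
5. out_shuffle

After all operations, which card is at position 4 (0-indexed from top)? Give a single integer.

Answer: 3

Derivation:
After op 1 (reverse): [3 6 5 4 2 1 0]
After op 2 (in_shuffle): [4 3 2 6 1 5 0]
After op 3 (cut(4)): [1 5 0 4 3 2 6]
After op 4 (reverse): [6 2 3 4 0 5 1]
After op 5 (out_shuffle): [6 0 2 5 3 1 4]
Position 4: card 3.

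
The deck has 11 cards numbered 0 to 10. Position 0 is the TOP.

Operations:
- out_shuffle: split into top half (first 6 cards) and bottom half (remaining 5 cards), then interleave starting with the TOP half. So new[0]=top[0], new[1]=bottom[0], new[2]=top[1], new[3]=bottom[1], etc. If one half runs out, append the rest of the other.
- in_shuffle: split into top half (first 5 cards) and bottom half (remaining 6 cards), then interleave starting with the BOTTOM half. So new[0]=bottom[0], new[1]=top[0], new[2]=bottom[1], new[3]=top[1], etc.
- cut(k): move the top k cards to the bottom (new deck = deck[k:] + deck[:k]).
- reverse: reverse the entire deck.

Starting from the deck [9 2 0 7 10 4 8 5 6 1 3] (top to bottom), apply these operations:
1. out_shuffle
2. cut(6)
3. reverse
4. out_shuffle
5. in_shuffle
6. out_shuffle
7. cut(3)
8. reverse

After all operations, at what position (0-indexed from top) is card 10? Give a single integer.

After op 1 (out_shuffle): [9 8 2 5 0 6 7 1 10 3 4]
After op 2 (cut(6)): [7 1 10 3 4 9 8 2 5 0 6]
After op 3 (reverse): [6 0 5 2 8 9 4 3 10 1 7]
After op 4 (out_shuffle): [6 4 0 3 5 10 2 1 8 7 9]
After op 5 (in_shuffle): [10 6 2 4 1 0 8 3 7 5 9]
After op 6 (out_shuffle): [10 8 6 3 2 7 4 5 1 9 0]
After op 7 (cut(3)): [3 2 7 4 5 1 9 0 10 8 6]
After op 8 (reverse): [6 8 10 0 9 1 5 4 7 2 3]
Card 10 is at position 2.

Answer: 2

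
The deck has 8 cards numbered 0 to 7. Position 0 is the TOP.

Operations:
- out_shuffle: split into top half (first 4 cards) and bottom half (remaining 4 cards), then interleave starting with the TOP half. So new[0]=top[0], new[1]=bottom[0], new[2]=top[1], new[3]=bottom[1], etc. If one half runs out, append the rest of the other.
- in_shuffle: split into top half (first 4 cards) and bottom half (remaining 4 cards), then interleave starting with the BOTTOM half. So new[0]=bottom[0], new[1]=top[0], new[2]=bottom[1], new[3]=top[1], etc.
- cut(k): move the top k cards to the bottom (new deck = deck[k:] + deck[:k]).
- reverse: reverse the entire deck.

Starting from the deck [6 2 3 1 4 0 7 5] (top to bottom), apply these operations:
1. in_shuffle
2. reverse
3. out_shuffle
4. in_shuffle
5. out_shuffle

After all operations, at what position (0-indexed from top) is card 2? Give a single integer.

After op 1 (in_shuffle): [4 6 0 2 7 3 5 1]
After op 2 (reverse): [1 5 3 7 2 0 6 4]
After op 3 (out_shuffle): [1 2 5 0 3 6 7 4]
After op 4 (in_shuffle): [3 1 6 2 7 5 4 0]
After op 5 (out_shuffle): [3 7 1 5 6 4 2 0]
Card 2 is at position 6.

Answer: 6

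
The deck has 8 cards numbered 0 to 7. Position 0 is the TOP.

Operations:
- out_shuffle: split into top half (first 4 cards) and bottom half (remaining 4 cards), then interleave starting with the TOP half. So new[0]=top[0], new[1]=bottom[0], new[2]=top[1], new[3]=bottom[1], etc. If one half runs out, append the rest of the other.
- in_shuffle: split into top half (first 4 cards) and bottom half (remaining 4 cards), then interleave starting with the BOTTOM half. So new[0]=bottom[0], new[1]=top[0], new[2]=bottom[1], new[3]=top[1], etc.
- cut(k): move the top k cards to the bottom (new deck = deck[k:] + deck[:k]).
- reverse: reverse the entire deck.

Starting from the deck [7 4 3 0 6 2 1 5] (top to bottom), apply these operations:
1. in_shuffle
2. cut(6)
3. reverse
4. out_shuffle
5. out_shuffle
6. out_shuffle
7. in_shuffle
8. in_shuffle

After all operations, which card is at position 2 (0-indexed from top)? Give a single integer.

Answer: 4

Derivation:
After op 1 (in_shuffle): [6 7 2 4 1 3 5 0]
After op 2 (cut(6)): [5 0 6 7 2 4 1 3]
After op 3 (reverse): [3 1 4 2 7 6 0 5]
After op 4 (out_shuffle): [3 7 1 6 4 0 2 5]
After op 5 (out_shuffle): [3 4 7 0 1 2 6 5]
After op 6 (out_shuffle): [3 1 4 2 7 6 0 5]
After op 7 (in_shuffle): [7 3 6 1 0 4 5 2]
After op 8 (in_shuffle): [0 7 4 3 5 6 2 1]
Position 2: card 4.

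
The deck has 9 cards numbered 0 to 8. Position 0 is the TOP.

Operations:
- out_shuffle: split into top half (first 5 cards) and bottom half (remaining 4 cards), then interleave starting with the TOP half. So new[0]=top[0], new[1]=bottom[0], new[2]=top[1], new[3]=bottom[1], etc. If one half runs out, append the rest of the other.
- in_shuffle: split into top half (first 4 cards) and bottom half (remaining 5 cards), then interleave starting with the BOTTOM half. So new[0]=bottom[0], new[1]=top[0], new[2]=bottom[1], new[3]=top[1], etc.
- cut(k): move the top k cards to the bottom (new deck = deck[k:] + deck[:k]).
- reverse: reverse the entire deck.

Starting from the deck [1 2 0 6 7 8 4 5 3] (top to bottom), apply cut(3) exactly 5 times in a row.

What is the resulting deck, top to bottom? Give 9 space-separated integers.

Answer: 4 5 3 1 2 0 6 7 8

Derivation:
After op 1 (cut(3)): [6 7 8 4 5 3 1 2 0]
After op 2 (cut(3)): [4 5 3 1 2 0 6 7 8]
After op 3 (cut(3)): [1 2 0 6 7 8 4 5 3]
After op 4 (cut(3)): [6 7 8 4 5 3 1 2 0]
After op 5 (cut(3)): [4 5 3 1 2 0 6 7 8]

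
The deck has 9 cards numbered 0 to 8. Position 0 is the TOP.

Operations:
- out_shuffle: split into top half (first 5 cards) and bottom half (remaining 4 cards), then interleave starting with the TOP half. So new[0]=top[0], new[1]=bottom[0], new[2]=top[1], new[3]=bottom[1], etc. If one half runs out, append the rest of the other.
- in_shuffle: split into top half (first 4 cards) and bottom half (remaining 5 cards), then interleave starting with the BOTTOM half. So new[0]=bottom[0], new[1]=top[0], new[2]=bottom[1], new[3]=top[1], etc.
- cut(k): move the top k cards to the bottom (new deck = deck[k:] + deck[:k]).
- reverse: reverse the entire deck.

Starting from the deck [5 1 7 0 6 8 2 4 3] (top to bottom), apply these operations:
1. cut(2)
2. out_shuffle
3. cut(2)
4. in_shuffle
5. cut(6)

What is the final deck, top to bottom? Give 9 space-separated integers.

After op 1 (cut(2)): [7 0 6 8 2 4 3 5 1]
After op 2 (out_shuffle): [7 4 0 3 6 5 8 1 2]
After op 3 (cut(2)): [0 3 6 5 8 1 2 7 4]
After op 4 (in_shuffle): [8 0 1 3 2 6 7 5 4]
After op 5 (cut(6)): [7 5 4 8 0 1 3 2 6]

Answer: 7 5 4 8 0 1 3 2 6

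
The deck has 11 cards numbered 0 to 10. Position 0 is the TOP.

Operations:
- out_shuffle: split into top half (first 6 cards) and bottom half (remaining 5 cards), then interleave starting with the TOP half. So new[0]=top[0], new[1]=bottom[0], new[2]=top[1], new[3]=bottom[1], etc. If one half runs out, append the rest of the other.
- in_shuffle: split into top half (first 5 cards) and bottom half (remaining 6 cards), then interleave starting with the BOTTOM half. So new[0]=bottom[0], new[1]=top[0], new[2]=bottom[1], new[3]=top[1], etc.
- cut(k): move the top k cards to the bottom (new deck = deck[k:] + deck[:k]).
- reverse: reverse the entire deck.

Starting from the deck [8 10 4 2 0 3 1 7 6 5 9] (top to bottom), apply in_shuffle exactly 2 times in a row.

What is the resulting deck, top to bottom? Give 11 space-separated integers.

After op 1 (in_shuffle): [3 8 1 10 7 4 6 2 5 0 9]
After op 2 (in_shuffle): [4 3 6 8 2 1 5 10 0 7 9]

Answer: 4 3 6 8 2 1 5 10 0 7 9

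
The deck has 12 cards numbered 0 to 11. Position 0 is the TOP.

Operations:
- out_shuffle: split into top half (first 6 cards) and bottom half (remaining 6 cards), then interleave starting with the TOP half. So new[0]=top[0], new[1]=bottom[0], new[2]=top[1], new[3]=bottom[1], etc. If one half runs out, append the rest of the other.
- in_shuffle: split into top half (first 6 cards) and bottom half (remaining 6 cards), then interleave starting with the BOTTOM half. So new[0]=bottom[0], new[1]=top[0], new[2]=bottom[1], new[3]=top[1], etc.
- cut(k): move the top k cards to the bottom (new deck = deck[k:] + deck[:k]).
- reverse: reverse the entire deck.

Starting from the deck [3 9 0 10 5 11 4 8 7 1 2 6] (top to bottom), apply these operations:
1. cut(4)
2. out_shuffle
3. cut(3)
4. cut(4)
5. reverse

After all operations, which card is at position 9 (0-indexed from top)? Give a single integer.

After op 1 (cut(4)): [5 11 4 8 7 1 2 6 3 9 0 10]
After op 2 (out_shuffle): [5 2 11 6 4 3 8 9 7 0 1 10]
After op 3 (cut(3)): [6 4 3 8 9 7 0 1 10 5 2 11]
After op 4 (cut(4)): [9 7 0 1 10 5 2 11 6 4 3 8]
After op 5 (reverse): [8 3 4 6 11 2 5 10 1 0 7 9]
Position 9: card 0.

Answer: 0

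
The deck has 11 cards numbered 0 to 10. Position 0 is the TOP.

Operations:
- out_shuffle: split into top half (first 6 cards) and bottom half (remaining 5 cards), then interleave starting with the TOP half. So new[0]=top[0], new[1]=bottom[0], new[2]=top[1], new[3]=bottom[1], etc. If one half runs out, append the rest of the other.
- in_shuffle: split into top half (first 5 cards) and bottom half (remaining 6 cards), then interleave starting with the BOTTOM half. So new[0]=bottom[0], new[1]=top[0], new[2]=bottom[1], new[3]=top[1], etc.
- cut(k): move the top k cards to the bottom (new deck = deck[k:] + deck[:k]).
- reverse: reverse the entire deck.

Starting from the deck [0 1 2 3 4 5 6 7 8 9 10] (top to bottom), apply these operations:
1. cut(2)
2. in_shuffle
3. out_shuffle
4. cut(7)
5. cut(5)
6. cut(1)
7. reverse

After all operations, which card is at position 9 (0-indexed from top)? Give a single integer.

Answer: 5

Derivation:
After op 1 (cut(2)): [2 3 4 5 6 7 8 9 10 0 1]
After op 2 (in_shuffle): [7 2 8 3 9 4 10 5 0 6 1]
After op 3 (out_shuffle): [7 10 2 5 8 0 3 6 9 1 4]
After op 4 (cut(7)): [6 9 1 4 7 10 2 5 8 0 3]
After op 5 (cut(5)): [10 2 5 8 0 3 6 9 1 4 7]
After op 6 (cut(1)): [2 5 8 0 3 6 9 1 4 7 10]
After op 7 (reverse): [10 7 4 1 9 6 3 0 8 5 2]
Position 9: card 5.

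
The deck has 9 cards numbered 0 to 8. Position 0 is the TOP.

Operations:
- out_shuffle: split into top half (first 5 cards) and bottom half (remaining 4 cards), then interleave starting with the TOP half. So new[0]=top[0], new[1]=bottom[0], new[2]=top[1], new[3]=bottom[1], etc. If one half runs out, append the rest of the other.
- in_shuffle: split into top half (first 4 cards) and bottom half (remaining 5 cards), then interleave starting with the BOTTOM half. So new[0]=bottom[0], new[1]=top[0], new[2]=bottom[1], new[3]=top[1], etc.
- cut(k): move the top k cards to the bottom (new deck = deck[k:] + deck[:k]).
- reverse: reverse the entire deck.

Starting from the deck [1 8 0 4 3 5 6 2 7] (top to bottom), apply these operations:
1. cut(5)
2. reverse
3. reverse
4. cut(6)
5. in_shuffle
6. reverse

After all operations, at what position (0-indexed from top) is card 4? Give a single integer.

Answer: 5

Derivation:
After op 1 (cut(5)): [5 6 2 7 1 8 0 4 3]
After op 2 (reverse): [3 4 0 8 1 7 2 6 5]
After op 3 (reverse): [5 6 2 7 1 8 0 4 3]
After op 4 (cut(6)): [0 4 3 5 6 2 7 1 8]
After op 5 (in_shuffle): [6 0 2 4 7 3 1 5 8]
After op 6 (reverse): [8 5 1 3 7 4 2 0 6]
Card 4 is at position 5.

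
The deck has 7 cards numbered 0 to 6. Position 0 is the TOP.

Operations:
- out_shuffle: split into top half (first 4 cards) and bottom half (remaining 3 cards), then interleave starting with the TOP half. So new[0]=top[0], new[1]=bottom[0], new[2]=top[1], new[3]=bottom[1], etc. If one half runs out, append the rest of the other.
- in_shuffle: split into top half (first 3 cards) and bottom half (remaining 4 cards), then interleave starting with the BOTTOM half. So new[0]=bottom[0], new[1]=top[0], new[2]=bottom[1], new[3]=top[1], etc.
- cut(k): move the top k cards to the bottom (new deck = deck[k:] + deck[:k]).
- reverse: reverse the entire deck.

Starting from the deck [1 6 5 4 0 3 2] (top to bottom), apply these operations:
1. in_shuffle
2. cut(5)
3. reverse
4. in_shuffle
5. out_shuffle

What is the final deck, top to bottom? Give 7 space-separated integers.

Answer: 1 2 3 0 4 5 6

Derivation:
After op 1 (in_shuffle): [4 1 0 6 3 5 2]
After op 2 (cut(5)): [5 2 4 1 0 6 3]
After op 3 (reverse): [3 6 0 1 4 2 5]
After op 4 (in_shuffle): [1 3 4 6 2 0 5]
After op 5 (out_shuffle): [1 2 3 0 4 5 6]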